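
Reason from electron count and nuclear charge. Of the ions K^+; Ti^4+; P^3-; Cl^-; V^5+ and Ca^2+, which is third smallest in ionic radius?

Ca^2+

Each ion has 18 electrons. The ranking follows nuclear charge in reverse — greater Z gives a smaller radius. V^5+ (Z=23), Ti^4+ (Z=22), Ca^2+ (Z=20), K^+ (Z=19), Cl^- (Z=17), P^3- (Z=15).
Full ascending order: V^5+ < Ti^4+ < Ca^2+ < K^+ < Cl^- < P^3-. Counting from the smallest, position 3 is Ca^2+.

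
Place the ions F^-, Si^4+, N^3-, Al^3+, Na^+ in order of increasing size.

These species are isoelectronic with 10 electrons. The only difference is the number of protons: Si^4+ (Z=14), Al^3+ (Z=13), Na^+ (Z=11), F^- (Z=9), N^3- (Z=7). The strongest nuclear pull (Si^4+) gives the smallest ion.

Si^4+ < Al^3+ < Na^+ < F^- < N^3-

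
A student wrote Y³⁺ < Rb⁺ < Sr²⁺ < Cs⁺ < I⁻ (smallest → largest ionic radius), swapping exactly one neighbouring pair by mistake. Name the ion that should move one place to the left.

Check each adjacent pair. Rb⁺ and Sr²⁺ are reversed: they are isoelectronic (36 e⁻) and Sr has more protons than Rb (38 vs 37), making Sr²⁺ smaller. No other neighbouring pair contradicts the periodic trends, so Sr²⁺ is the ion listed too late.

Sr²⁺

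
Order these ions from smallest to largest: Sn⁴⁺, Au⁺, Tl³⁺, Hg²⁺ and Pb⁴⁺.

Sn⁴⁺ < Pb⁴⁺ < Tl³⁺ < Hg²⁺ < Au⁺

Sn⁴⁺ (Z=50, 46 e⁻), Pb⁴⁺ (Z=82, 78 e⁻), Tl³⁺ (Z=81, 78 e⁻), Hg²⁺ (Z=80, 78 e⁻), Au⁺ (Z=79, 78 e⁻). Sn⁴⁺ < Pb⁴⁺ (same group, 1 shell fewer); Pb⁴⁺ < Tl³⁺ (both 78 e⁻, Z=82>81); Tl³⁺ < Hg²⁺ (both 78 e⁻, Z=81>80); Hg²⁺ < Au⁺ (both 78 e⁻, Z=80>79).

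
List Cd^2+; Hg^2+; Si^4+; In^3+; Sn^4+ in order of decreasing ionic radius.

First list Z and electron count for each: Si^4+ (Z=14, 10 e⁻), Sn^4+ (Z=50, 46 e⁻), In^3+ (Z=49, 46 e⁻), Cd^2+ (Z=48, 46 e⁻), Hg^2+ (Z=80, 78 e⁻). Si^4+ < Sn^4+ (same group, period 3 vs 5); Sn^4+ < In^3+ (isoelectronic, higher Z=50 is smaller); In^3+ < Cd^2+ (isoelectronic, higher Z=49 is smaller); Cd^2+ < Hg^2+ (same group, period 5 vs 6).

Hg^2+ > Cd^2+ > In^3+ > Sn^4+ > Si^4+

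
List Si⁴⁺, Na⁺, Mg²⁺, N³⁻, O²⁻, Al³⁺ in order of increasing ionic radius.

All of these have 10 electrons (isoelectronic). With the same electron cloud, the ion with the most protons pulls it in tightest. Nuclear charges: Si⁴⁺ (Z=14), Al³⁺ (Z=13), Mg²⁺ (Z=12), Na⁺ (Z=11), O²⁻ (Z=8), N³⁻ (Z=7). Highest Z is smallest.

Si⁴⁺ < Al³⁺ < Mg²⁺ < Na⁺ < O²⁻ < N³⁻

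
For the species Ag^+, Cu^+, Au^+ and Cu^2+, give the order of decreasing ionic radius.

Cu^2+ has 27 e⁻ (Z=29), Cu^+ has 28 e⁻ (Z=29), Ag^+ has 46 e⁻ (Z=47), Au^+ has 78 e⁻ (Z=79). Cu^2+ < Cu^+ (same element, +2 vs +1); Cu^+ < Ag^+ (same group, 1 shell fewer); Ag^+ < Au^+ (same group, period 5 vs 6).

Au^+ > Ag^+ > Cu^+ > Cu^2+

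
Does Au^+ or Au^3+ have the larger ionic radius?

These are all Au ions. Removing more electrons (higher positive charge) pulls the remaining electrons in closer, so Au^3+ is smallest and Au^+ is largest.

Au^+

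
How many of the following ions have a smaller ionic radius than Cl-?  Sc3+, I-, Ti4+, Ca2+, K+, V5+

5

V5+: 18 e⁻, Z=23, Ti4+: 18 e⁻, Z=22, Sc3+: 18 e⁻, Z=21, Ca2+: 18 e⁻, Z=20, K+: 18 e⁻, Z=19, Cl-: 18 e⁻, Z=17, I-: 54 e⁻, Z=53. V5+ < Ti4+ (isoelectronic, higher Z=23 is smaller); Ti4+ < Sc3+ (both 18 e⁻, Z=22>21); Sc3+ < Ca2+ (both 18 e⁻, Z=21>20); Ca2+ < K+ (isoelectronic, higher Z=20 is smaller); K+ < Cl- (isoelectronic, higher Z=19 is smaller); Cl- < I- (same group, 2 shells fewer).
Relative to Cl-, the ions that are smaller are V5+, Ti4+, Sc3+, Ca2+, K+. So 5 are smaller.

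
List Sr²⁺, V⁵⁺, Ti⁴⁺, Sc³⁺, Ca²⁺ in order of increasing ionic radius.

V⁵⁺ < Ti⁴⁺ < Sc³⁺ < Ca²⁺ < Sr²⁺

Tabulating Z and e⁻: V⁵⁺ has 18 e⁻ (Z=23), Ti⁴⁺ has 18 e⁻ (Z=22), Sc³⁺ has 18 e⁻ (Z=21), Ca²⁺ has 18 e⁻ (Z=20), Sr²⁺ has 36 e⁻ (Z=38). V⁵⁺ < Ti⁴⁺ (isoelectronic, higher Z=23 is smaller); Ti⁴⁺ < Sc³⁺ (both 18 e⁻, Z=22>21); Sc³⁺ < Ca²⁺ (both 18 e⁻, Z=21>20); Ca²⁺ < Sr²⁺ (same group, 1 shell fewer).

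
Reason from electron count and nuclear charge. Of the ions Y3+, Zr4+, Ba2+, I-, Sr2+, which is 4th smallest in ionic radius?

Zr4+ has 36 e⁻ (Z=40), Y3+ has 36 e⁻ (Z=39), Sr2+ has 36 e⁻ (Z=38), Ba2+ has 54 e⁻ (Z=56), I- has 54 e⁻ (Z=53). Zr4+ < Y3+ (both 36 e⁻, Z=40>39); Y3+ < Sr2+ (isoelectronic, higher Z=39 is smaller); Sr2+ < Ba2+ (same group, period 5 vs 6); Ba2+ < I- (both 54 e⁻, Z=56>53).
Full ascending order: Zr4+ < Y3+ < Sr2+ < Ba2+ < I-. Counting from the smallest, position 4 is Ba2+.

Ba2+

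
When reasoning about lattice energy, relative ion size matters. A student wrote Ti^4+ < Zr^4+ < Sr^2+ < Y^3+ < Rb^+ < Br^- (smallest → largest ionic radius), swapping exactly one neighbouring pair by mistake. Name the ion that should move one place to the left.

Y^3+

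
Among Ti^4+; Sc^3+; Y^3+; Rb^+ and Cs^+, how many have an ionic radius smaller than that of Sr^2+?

3

Electron counts and nuclear charges: Ti^4+ (Z=22, 18 e⁻), Sc^3+ (Z=21, 18 e⁻), Y^3+ (Z=39, 36 e⁻), Sr^2+ (Z=38, 36 e⁻), Rb^+ (Z=37, 36 e⁻), Cs^+ (Z=55, 54 e⁻). Ti^4+ < Sc^3+ (isoelectronic, higher Z=22 is smaller); Sc^3+ < Y^3+ (same group, 1 shell fewer); Y^3+ < Sr^2+ (both 36 e⁻, Z=39>38); Sr^2+ < Rb^+ (isoelectronic, higher Z=38 is smaller); Rb^+ < Cs^+ (same group, 1 shell fewer).
Ordering all of them (including Sr^2+) by radius gives Ti^4+ < Sc^3+ < Y^3+ < Sr^2+ < Rb^+ < Cs^+. That's 3.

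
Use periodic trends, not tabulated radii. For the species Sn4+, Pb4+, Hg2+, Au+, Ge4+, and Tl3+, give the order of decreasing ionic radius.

Ge4+ has 28 e⁻ (Z=32), Sn4+ has 46 e⁻ (Z=50), Pb4+ has 78 e⁻ (Z=82), Tl3+ has 78 e⁻ (Z=81), Hg2+ has 78 e⁻ (Z=80), Au+ has 78 e⁻ (Z=79). Ge4+ < Sn4+ (same group, 1 shell fewer); Sn4+ < Pb4+ (same group, period 5 vs 6); Pb4+ < Tl3+ (isoelectronic, higher Z=82 is smaller); Tl3+ < Hg2+ (isoelectronic, higher Z=81 is smaller); Hg2+ < Au+ (both 78 e⁻, Z=80>79).

Au+ > Hg2+ > Tl3+ > Pb4+ > Sn4+ > Ge4+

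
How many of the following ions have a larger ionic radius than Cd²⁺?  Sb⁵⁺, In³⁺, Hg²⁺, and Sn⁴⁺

Work out protons and electrons: Sb⁵⁺ has 46 e⁻ (Z=51), Sn⁴⁺ has 46 e⁻ (Z=50), In³⁺ has 46 e⁻ (Z=49), Cd²⁺ has 46 e⁻ (Z=48), Hg²⁺ has 78 e⁻ (Z=80). Sb⁵⁺ < Sn⁴⁺ (isoelectronic, higher Z=51 is smaller); Sn⁴⁺ < In³⁺ (isoelectronic, higher Z=50 is smaller); In³⁺ < Cd²⁺ (both 46 e⁻, Z=49>48); Cd²⁺ < Hg²⁺ (same group, period 5 vs 6).
Placing each against Cd²⁺: smaller — Sb⁵⁺, Sn⁴⁺, In³⁺; larger — Hg²⁺. That's 1.

1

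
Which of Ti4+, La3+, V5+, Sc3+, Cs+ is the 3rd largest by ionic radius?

V5+ has 18 e⁻ (Z=23), Ti4+ has 18 e⁻ (Z=22), Sc3+ has 18 e⁻ (Z=21), La3+ has 54 e⁻ (Z=57), Cs+ has 54 e⁻ (Z=55). V5+ < Ti4+ (isoelectronic, higher Z=23 is smaller); Ti4+ < Sc3+ (isoelectronic, higher Z=22 is smaller); Sc3+ < La3+ (same group, period 4 vs 6); La3+ < Cs+ (both 54 e⁻, Z=57>55).
Ordering: V5+ < Ti4+ < Sc3+ < La3+ < Cs+. The 3rd largest is Sc3+.

Sc3+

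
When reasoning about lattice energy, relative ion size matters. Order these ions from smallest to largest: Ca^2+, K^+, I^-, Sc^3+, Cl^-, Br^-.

Sc^3+ (Z=21, 18 e⁻), Ca^2+ (Z=20, 18 e⁻), K^+ (Z=19, 18 e⁻), Cl^- (Z=17, 18 e⁻), Br^- (Z=35, 36 e⁻), I^- (Z=53, 54 e⁻). Sc^3+ < Ca^2+ (both 18 e⁻, Z=21>20); Ca^2+ < K^+ (isoelectronic, higher Z=20 is smaller); K^+ < Cl^- (both 18 e⁻, Z=19>17); Cl^- < Br^- (same group, period 3 vs 4); Br^- < I^- (same group, period 4 vs 5).

Sc^3+ < Ca^2+ < K^+ < Cl^- < Br^- < I^-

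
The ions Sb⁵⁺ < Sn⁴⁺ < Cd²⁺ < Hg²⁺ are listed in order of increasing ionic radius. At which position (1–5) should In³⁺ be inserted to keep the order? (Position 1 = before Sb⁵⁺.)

Electron counts and nuclear charges: Sb⁵⁺ has 46 e⁻ (Z=51), Sn⁴⁺ has 46 e⁻ (Z=50), In³⁺ has 46 e⁻ (Z=49), Cd²⁺ has 46 e⁻ (Z=48), Hg²⁺ has 78 e⁻ (Z=80). Sb⁵⁺ < Sn⁴⁺ (both 46 e⁻, Z=51>50); Sn⁴⁺ < In³⁺ (isoelectronic, higher Z=50 is smaller); In³⁺ < Cd²⁺ (both 46 e⁻, Z=49>48); Cd²⁺ < Hg²⁺ (same group, period 5 vs 6).
Putting In³⁺ in gives Sb⁵⁺ < Sn⁴⁺ < In³⁺ < Cd²⁺ < Hg²⁺; it lands at slot 3.

3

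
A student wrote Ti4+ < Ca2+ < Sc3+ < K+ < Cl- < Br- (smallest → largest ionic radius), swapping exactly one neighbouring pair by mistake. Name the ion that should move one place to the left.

Sc3+

Check each adjacent pair. Ca2+ and Sc3+ are reversed: both have 18 electrons but Z(Sc)=21 > Z(Ca)=20, so Sc3+ should be the smaller of the two. No other neighbouring pair contradicts the periodic trends, so Sc3+ is the ion listed too late.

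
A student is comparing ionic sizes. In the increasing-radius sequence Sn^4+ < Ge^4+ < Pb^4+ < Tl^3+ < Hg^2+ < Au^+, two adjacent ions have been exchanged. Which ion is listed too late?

Ge^4+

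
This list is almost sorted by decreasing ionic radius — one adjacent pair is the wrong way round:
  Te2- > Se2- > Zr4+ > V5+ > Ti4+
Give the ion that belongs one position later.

V5+

Check each adjacent pair. V5+ and Ti4+ are reversed: V5+ and Ti4+ share 18 electrons; the higher nuclear charge on V (Z=23) contracts it more, so V5+ < Ti4+. No other neighbouring pair contradicts the periodic trends, so V5+ is the ion listed too early.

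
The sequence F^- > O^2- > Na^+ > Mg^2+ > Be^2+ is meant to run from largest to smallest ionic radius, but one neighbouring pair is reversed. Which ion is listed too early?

Scanning neighbour by neighbour, only F^-/O^2- violates a trend: they are isoelectronic (10 e⁻) and F has more protons than O (9 vs 8), making F^- smaller. That makes F^- the one sitting a position early relative to where it belongs.

F^-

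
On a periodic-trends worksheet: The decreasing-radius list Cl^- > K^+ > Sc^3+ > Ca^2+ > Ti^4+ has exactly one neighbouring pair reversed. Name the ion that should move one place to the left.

Check each adjacent pair. Sc^3+ and Ca^2+ are reversed: they are isoelectronic (18 e⁻) and Sc has more protons than Ca (21 vs 20), making Sc^3+ smaller. No other neighbouring pair contradicts the periodic trends, so Ca^2+ is the ion listed too late.

Ca^2+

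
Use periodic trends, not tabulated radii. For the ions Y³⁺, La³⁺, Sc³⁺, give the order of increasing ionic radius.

Same group, same charge. Going down the group adds an extra shell of electrons, so the ion gets larger: Sc³⁺ is highest in the group and smallest.

Sc³⁺ < Y³⁺ < La³⁺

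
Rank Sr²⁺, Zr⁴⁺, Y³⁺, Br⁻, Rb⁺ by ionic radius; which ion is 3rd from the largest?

Sr²⁺

Each ion has 36 electrons. The ranking follows nuclear charge in reverse — greater Z gives a smaller radius. Zr⁴⁺ (Z=40), Y³⁺ (Z=39), Sr²⁺ (Z=38), Rb⁺ (Z=37), Br⁻ (Z=35).
Full ascending order: Zr⁴⁺ < Y³⁺ < Sr²⁺ < Rb⁺ < Br⁻. Counting from the largest, position 3 is Sr²⁺.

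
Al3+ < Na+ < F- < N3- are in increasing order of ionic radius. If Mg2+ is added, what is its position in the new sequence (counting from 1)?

2

Each ion has 10 electrons. The ranking follows nuclear charge in reverse — greater Z gives a smaller radius. Al3+ (Z=13), Mg2+ (Z=12), Na+ (Z=11), F- (Z=9), N3- (Z=7).
Putting Mg2+ in gives Al3+ < Mg2+ < Na+ < F- < N3-; it lands at slot 2.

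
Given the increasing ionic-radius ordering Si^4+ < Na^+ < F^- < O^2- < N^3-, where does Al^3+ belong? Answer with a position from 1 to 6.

2

Isoelectronic series (10 e⁻ each). Size is set by nuclear charge: more protons means a smaller ion. Si^4+ (Z=14), Al^3+ (Z=13), Na^+ (Z=11), F^- (Z=9), O^2- (Z=8), N^3- (Z=7).
With Al^3+ included the full order is Si^4+ < Al^3+ < Na^+ < F^- < O^2- < N^3-, so it takes position 2.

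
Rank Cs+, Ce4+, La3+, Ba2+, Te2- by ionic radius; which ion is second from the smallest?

La3+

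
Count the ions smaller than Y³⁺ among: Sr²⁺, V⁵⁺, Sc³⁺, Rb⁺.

Tabulating Z and e⁻: V⁵⁺ has 18 e⁻ (Z=23), Sc³⁺ has 18 e⁻ (Z=21), Y³⁺ has 36 e⁻ (Z=39), Sr²⁺ has 36 e⁻ (Z=38), Rb⁺ has 36 e⁻ (Z=37). V⁵⁺ < Sc³⁺ (isoelectronic, higher Z=23 is smaller); Sc³⁺ < Y³⁺ (same group, 1 shell fewer); Y³⁺ < Sr²⁺ (both 36 e⁻, Z=39>38); Sr²⁺ < Rb⁺ (both 36 e⁻, Z=38>37).
Placing each against Y³⁺: smaller — V⁵⁺, Sc³⁺; larger — Sr²⁺, Rb⁺. Count: 2.

2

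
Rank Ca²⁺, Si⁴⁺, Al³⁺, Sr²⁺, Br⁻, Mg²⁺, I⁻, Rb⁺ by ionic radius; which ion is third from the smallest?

Mg²⁺

Tabulating Z and e⁻: Si⁴⁺ (Z=14, 10 e⁻), Al³⁺ (Z=13, 10 e⁻), Mg²⁺ (Z=12, 10 e⁻), Ca²⁺ (Z=20, 18 e⁻), Sr²⁺ (Z=38, 36 e⁻), Rb⁺ (Z=37, 36 e⁻), Br⁻ (Z=35, 36 e⁻), I⁻ (Z=53, 54 e⁻). Si⁴⁺ < Al³⁺ (both 10 e⁻, Z=14>13); Al³⁺ < Mg²⁺ (both 10 e⁻, Z=13>12); Mg²⁺ < Ca²⁺ (same group, 1 shell fewer); Ca²⁺ < Sr²⁺ (same group, 1 shell fewer); Sr²⁺ < Rb⁺ (isoelectronic, higher Z=38 is smaller); Rb⁺ < Br⁻ (both 36 e⁻, Z=37>35); Br⁻ < I⁻ (same group, 1 shell fewer).
Full ascending order: Si⁴⁺ < Al³⁺ < Mg²⁺ < Ca²⁺ < Sr²⁺ < Rb⁺ < Br⁻ < I⁻. Counting from the smallest, position 3 is Mg²⁺.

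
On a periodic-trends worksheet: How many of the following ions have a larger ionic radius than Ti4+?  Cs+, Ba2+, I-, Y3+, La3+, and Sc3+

Work out protons and electrons: Ti4+: 18 e⁻, Z=22, Sc3+: 18 e⁻, Z=21, Y3+: 36 e⁻, Z=39, La3+: 54 e⁻, Z=57, Ba2+: 54 e⁻, Z=56, Cs+: 54 e⁻, Z=55, I-: 54 e⁻, Z=53. Ti4+ < Sc3+ (both 18 e⁻, Z=22>21); Sc3+ < Y3+ (same group, period 4 vs 5); Y3+ < La3+ (same group, period 5 vs 6); La3+ < Ba2+ (isoelectronic, higher Z=57 is smaller); Ba2+ < Cs+ (isoelectronic, higher Z=56 is smaller); Cs+ < I- (isoelectronic, higher Z=55 is smaller).
Placing each against Ti4+: smaller — none; larger — Sc3+, Y3+, La3+, Ba2+, Cs+, I-. Count: 6.

6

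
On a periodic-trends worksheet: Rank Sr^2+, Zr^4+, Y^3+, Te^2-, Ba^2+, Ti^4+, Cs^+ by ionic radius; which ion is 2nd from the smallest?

Work out protons and electrons: Ti^4+: 18 e⁻, Z=22, Zr^4+: 36 e⁻, Z=40, Y^3+: 36 e⁻, Z=39, Sr^2+: 36 e⁻, Z=38, Ba^2+: 54 e⁻, Z=56, Cs^+: 54 e⁻, Z=55, Te^2-: 54 e⁻, Z=52. Ti^4+ < Zr^4+ (same group, 1 shell fewer); Zr^4+ < Y^3+ (isoelectronic, higher Z=40 is smaller); Y^3+ < Sr^2+ (both 36 e⁻, Z=39>38); Sr^2+ < Ba^2+ (same group, period 5 vs 6); Ba^2+ < Cs^+ (both 54 e⁻, Z=56>55); Cs^+ < Te^2- (isoelectronic, higher Z=55 is smaller).
That gives Ti^4+ < Zr^4+ < Y^3+ < Sr^2+ < Ba^2+ < Cs^+ < Te^2-. From the smallest end, number 2 is Zr^4+.

Zr^4+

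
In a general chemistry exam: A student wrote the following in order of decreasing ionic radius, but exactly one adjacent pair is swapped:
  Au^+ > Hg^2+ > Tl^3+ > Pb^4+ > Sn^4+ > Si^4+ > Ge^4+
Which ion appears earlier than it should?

Si^4+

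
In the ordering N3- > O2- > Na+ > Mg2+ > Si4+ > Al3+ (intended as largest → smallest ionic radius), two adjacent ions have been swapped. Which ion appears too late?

Check each adjacent pair. Si4+ and Al3+ are reversed: they are isoelectronic (10 e⁻) and Si has more protons than Al (14 vs 13), making Si4+ smaller. No other neighbouring pair contradicts the periodic trends, so Al3+ is the ion listed too late.

Al3+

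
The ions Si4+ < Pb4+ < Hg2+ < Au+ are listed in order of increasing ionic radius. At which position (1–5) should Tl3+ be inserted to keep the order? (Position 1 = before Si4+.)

Work out protons and electrons: Si4+: 10 e⁻, Z=14, Pb4+: 78 e⁻, Z=82, Tl3+: 78 e⁻, Z=81, Hg2+: 78 e⁻, Z=80, Au+: 78 e⁻, Z=79. Si4+ < Pb4+ (same group, 3 shells fewer); Pb4+ < Tl3+ (both 78 e⁻, Z=82>81); Tl3+ < Hg2+ (both 78 e⁻, Z=81>80); Hg2+ < Au+ (both 78 e⁻, Z=80>79).
With Tl3+ included the full order is Si4+ < Pb4+ < Tl3+ < Hg2+ < Au+, so it takes position 3.

3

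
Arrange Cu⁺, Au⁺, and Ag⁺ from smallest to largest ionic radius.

These ions sit in one column with identical charge. Each step down the periodic table adds a principal shell, increasing the radius.

Cu⁺ < Ag⁺ < Au⁺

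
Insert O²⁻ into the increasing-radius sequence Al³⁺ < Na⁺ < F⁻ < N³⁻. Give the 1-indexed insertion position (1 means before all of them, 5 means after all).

4

Each ion has 10 electrons. The ranking follows nuclear charge in reverse — greater Z gives a smaller radius. Al³⁺ (Z=13), Na⁺ (Z=11), F⁻ (Z=9), O²⁻ (Z=8), N³⁻ (Z=7).
Merged order: Al³⁺ < Na⁺ < F⁻ < O²⁻ < N³⁻ — O²⁻ is number 4.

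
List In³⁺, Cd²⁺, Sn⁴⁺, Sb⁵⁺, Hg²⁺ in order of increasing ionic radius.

Work out protons and electrons: Sb⁵⁺ has 46 e⁻ (Z=51), Sn⁴⁺ has 46 e⁻ (Z=50), In³⁺ has 46 e⁻ (Z=49), Cd²⁺ has 46 e⁻ (Z=48), Hg²⁺ has 78 e⁻ (Z=80). Sb⁵⁺ < Sn⁴⁺ (both 46 e⁻, Z=51>50); Sn⁴⁺ < In³⁺ (isoelectronic, higher Z=50 is smaller); In³⁺ < Cd²⁺ (both 46 e⁻, Z=49>48); Cd²⁺ < Hg²⁺ (same group, 1 shell fewer).

Sb⁵⁺ < Sn⁴⁺ < In³⁺ < Cd²⁺ < Hg²⁺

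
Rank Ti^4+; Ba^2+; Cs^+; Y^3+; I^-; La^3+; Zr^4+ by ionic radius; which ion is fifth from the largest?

First list Z and electron count for each: Ti^4+: 18 e⁻, Z=22, Zr^4+: 36 e⁻, Z=40, Y^3+: 36 e⁻, Z=39, La^3+: 54 e⁻, Z=57, Ba^2+: 54 e⁻, Z=56, Cs^+: 54 e⁻, Z=55, I^-: 54 e⁻, Z=53. Ti^4+ < Zr^4+ (same group, 1 shell fewer); Zr^4+ < Y^3+ (both 36 e⁻, Z=40>39); Y^3+ < La^3+ (same group, period 5 vs 6); La^3+ < Ba^2+ (isoelectronic, higher Z=57 is smaller); Ba^2+ < Cs^+ (isoelectronic, higher Z=56 is smaller); Cs^+ < I^- (both 54 e⁻, Z=55>53).
Full ascending order: Ti^4+ < Zr^4+ < Y^3+ < La^3+ < Ba^2+ < Cs^+ < I^-. Counting from the largest, position 5 is Y^3+.

Y^3+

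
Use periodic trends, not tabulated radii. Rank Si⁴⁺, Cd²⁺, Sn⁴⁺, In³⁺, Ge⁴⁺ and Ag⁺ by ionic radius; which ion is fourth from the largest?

Sn⁴⁺

Electron counts and nuclear charges: Si⁴⁺ has 10 e⁻ (Z=14), Ge⁴⁺ has 28 e⁻ (Z=32), Sn⁴⁺ has 46 e⁻ (Z=50), In³⁺ has 46 e⁻ (Z=49), Cd²⁺ has 46 e⁻ (Z=48), Ag⁺ has 46 e⁻ (Z=47). Si⁴⁺ < Ge⁴⁺ (same group, period 3 vs 4); Ge⁴⁺ < Sn⁴⁺ (same group, period 4 vs 5); Sn⁴⁺ < In³⁺ (isoelectronic, higher Z=50 is smaller); In³⁺ < Cd²⁺ (both 46 e⁻, Z=49>48); Cd²⁺ < Ag⁺ (isoelectronic, higher Z=48 is smaller).
Full ascending order: Si⁴⁺ < Ge⁴⁺ < Sn⁴⁺ < In³⁺ < Cd²⁺ < Ag⁺. Counting from the largest, position 4 is Sn⁴⁺.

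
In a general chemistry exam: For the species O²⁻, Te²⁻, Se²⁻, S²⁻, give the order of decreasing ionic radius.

These ions sit in one column with identical charge. Each step down the periodic table adds a principal shell, increasing the radius.

Te²⁻ > Se²⁻ > S²⁻ > O²⁻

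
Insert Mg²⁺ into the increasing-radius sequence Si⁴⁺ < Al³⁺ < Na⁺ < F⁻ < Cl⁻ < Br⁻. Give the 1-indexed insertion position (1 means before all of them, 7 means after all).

Tabulating Z and e⁻: Si⁴⁺ (Z=14, 10 e⁻), Al³⁺ (Z=13, 10 e⁻), Mg²⁺ (Z=12, 10 e⁻), Na⁺ (Z=11, 10 e⁻), F⁻ (Z=9, 10 e⁻), Cl⁻ (Z=17, 18 e⁻), Br⁻ (Z=35, 36 e⁻). Si⁴⁺ < Al³⁺ (both 10 e⁻, Z=14>13); Al³⁺ < Mg²⁺ (isoelectronic, higher Z=13 is smaller); Mg²⁺ < Na⁺ (isoelectronic, higher Z=12 is smaller); Na⁺ < F⁻ (isoelectronic, higher Z=11 is smaller); F⁻ < Cl⁻ (same group, period 2 vs 3); Cl⁻ < Br⁻ (same group, period 3 vs 4).
The complete sequence is Si⁴⁺ < Al³⁺ < Mg²⁺ < Na⁺ < F⁻ < Cl⁻ < Br⁻. Mg²⁺ sits at position 3.

3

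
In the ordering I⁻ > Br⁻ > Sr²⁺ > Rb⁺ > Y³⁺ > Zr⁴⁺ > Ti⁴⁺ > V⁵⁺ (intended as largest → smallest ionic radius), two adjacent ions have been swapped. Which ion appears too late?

Rb⁺

The pair Sr²⁺, Rb⁺ is the wrong way round — both have 36 electrons but Z(Sr)=38 > Z(Rb)=37, so Sr²⁺ should be the smaller of the two. All other adjacent pairs agree with periodic trends, so Rb⁺ is the misplaced ion.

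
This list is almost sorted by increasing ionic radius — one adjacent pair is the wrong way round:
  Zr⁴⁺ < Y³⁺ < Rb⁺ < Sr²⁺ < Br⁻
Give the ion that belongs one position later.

Rb⁺

Compare adjacent ions: both have 36 electrons but Z(Sr)=38 > Z(Rb)=37, so Sr²⁺ should be the smaller of the two — yet in this increasing list Rb⁺ sits before Sr²⁺. Nothing else is reversed, so Rb⁺ should move one place to the right.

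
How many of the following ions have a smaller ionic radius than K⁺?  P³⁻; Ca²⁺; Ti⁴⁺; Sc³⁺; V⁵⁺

Isoelectronic series (18 e⁻ each). Size is set by nuclear charge: more protons means a smaller ion. V⁵⁺ (Z=23), Ti⁴⁺ (Z=22), Sc³⁺ (Z=21), Ca²⁺ (Z=20), K⁺ (Z=19), P³⁻ (Z=15).
Overall: V⁵⁺ < Ti⁴⁺ < Sc³⁺ < Ca²⁺ < K⁺ < P³⁻. K⁺ has 4 below it and 1 above. That's 4.

4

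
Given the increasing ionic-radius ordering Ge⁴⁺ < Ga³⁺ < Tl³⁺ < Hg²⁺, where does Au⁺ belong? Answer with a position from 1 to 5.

5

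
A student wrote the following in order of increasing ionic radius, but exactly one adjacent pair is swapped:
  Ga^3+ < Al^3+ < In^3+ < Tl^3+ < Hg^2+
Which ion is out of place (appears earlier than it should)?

Ga^3+

Check each adjacent pair. Ga^3+ and Al^3+ are reversed: Al^3+ and Ga^3+ are in one column with the same charge; the lighter period-3 ion has one fewer shell and is smaller. No other neighbouring pair contradicts the periodic trends, so Ga^3+ is the ion listed too early.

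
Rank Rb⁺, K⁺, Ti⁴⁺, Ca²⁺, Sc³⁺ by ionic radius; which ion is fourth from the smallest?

K⁺

Tabulating Z and e⁻: Ti⁴⁺: 18 e⁻, Z=22, Sc³⁺: 18 e⁻, Z=21, Ca²⁺: 18 e⁻, Z=20, K⁺: 18 e⁻, Z=19, Rb⁺: 36 e⁻, Z=37. Ti⁴⁺ < Sc³⁺ (isoelectronic, higher Z=22 is smaller); Sc³⁺ < Ca²⁺ (isoelectronic, higher Z=21 is smaller); Ca²⁺ < K⁺ (isoelectronic, higher Z=20 is smaller); K⁺ < Rb⁺ (same group, period 4 vs 5).
Ordering: Ti⁴⁺ < Sc³⁺ < Ca²⁺ < K⁺ < Rb⁺. The fourth smallest is K⁺.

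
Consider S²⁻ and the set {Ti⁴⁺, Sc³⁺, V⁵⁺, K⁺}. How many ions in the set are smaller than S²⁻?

4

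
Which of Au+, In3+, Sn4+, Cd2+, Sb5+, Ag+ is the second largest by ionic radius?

Tabulating Z and e⁻: Sb5+ has 46 e⁻ (Z=51), Sn4+ has 46 e⁻ (Z=50), In3+ has 46 e⁻ (Z=49), Cd2+ has 46 e⁻ (Z=48), Ag+ has 46 e⁻ (Z=47), Au+ has 78 e⁻ (Z=79). Sb5+ < Sn4+ (isoelectronic, higher Z=51 is smaller); Sn4+ < In3+ (isoelectronic, higher Z=50 is smaller); In3+ < Cd2+ (isoelectronic, higher Z=49 is smaller); Cd2+ < Ag+ (both 46 e⁻, Z=48>47); Ag+ < Au+ (same group, 1 shell fewer).
Full ascending order: Sb5+ < Sn4+ < In3+ < Cd2+ < Ag+ < Au+. Counting from the largest, position 2 is Ag+.

Ag+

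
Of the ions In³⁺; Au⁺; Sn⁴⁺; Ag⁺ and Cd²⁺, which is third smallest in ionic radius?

Cd²⁺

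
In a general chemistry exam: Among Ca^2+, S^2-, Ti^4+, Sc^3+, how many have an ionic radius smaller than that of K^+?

Isoelectronic series (18 e⁻ each). Size is set by nuclear charge: more protons means a smaller ion. Ti^4+ (Z=22), Sc^3+ (Z=21), Ca^2+ (Z=20), K^+ (Z=19), S^2- (Z=16).
Ordering all of them (including K^+) by radius gives Ti^4+ < Sc^3+ < Ca^2+ < K^+ < S^2-. Count: 3.

3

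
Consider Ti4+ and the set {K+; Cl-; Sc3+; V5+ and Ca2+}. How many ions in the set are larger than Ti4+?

4

These species are isoelectronic with 18 electrons. The only difference is the number of protons: V5+ (Z=23), Ti4+ (Z=22), Sc3+ (Z=21), Ca2+ (Z=20), K+ (Z=19), Cl- (Z=17). The strongest nuclear pull (V5+) gives the smallest ion.
Ordering all of them (including Ti4+) by radius gives V5+ < Ti4+ < Sc3+ < Ca2+ < K+ < Cl-. Count: 4.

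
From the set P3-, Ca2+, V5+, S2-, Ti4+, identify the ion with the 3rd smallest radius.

Ca2+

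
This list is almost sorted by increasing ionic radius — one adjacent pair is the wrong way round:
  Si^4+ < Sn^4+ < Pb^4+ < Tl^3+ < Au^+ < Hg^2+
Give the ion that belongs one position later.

The pair Au^+, Hg^2+ is the wrong way round — they are isoelectronic (78 e⁻) and Hg has more protons than Au (80 vs 79), making Hg^2+ smaller. All other adjacent pairs agree with periodic trends, so Au^+ is the misplaced ion.

Au^+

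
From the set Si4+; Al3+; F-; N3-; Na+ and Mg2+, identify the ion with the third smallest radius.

Mg2+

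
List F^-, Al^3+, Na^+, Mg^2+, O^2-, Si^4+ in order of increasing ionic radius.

These species are isoelectronic with 10 electrons. The only difference is the number of protons: Si^4+ (Z=14), Al^3+ (Z=13), Mg^2+ (Z=12), Na^+ (Z=11), F^- (Z=9), O^2- (Z=8). The strongest nuclear pull (Si^4+) gives the smallest ion.

Si^4+ < Al^3+ < Mg^2+ < Na^+ < F^- < O^2-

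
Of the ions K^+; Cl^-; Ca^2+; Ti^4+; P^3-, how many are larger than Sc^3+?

4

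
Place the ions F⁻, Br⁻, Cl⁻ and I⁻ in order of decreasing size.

These ions sit in one column with identical charge. Each step down the periodic table adds a principal shell, increasing the radius.

I⁻ > Br⁻ > Cl⁻ > F⁻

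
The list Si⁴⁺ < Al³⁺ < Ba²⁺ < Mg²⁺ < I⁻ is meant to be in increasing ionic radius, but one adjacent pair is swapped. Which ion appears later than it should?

Mg²⁺

The pair Ba²⁺, Mg²⁺ is the wrong way round — both in group 2 with the same charge; Mg²⁺ (period 3) has the smaller radius. All other adjacent pairs agree with periodic trends, so Mg²⁺ is the misplaced ion.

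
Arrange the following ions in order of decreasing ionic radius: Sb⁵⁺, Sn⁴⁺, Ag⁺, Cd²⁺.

Each ion has 46 electrons. The ranking follows nuclear charge in reverse — greater Z gives a smaller radius. Sb⁵⁺ (Z=51), Sn⁴⁺ (Z=50), Cd²⁺ (Z=48), Ag⁺ (Z=47).

Ag⁺ > Cd²⁺ > Sn⁴⁺ > Sb⁵⁺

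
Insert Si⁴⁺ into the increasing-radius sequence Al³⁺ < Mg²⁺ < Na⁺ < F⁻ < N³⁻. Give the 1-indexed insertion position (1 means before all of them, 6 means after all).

1

Each ion has 10 electrons. The ranking follows nuclear charge in reverse — greater Z gives a smaller radius. Si⁴⁺ (Z=14), Al³⁺ (Z=13), Mg²⁺ (Z=12), Na⁺ (Z=11), F⁻ (Z=9), N³⁻ (Z=7).
With Si⁴⁺ included the full order is Si⁴⁺ < Al³⁺ < Mg²⁺ < Na⁺ < F⁻ < N³⁻, so it takes position 1.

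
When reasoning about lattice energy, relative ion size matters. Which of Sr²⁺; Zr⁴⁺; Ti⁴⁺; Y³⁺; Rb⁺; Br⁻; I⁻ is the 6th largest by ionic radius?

Electron counts and nuclear charges: Ti⁴⁺ (Z=22, 18 e⁻), Zr⁴⁺ (Z=40, 36 e⁻), Y³⁺ (Z=39, 36 e⁻), Sr²⁺ (Z=38, 36 e⁻), Rb⁺ (Z=37, 36 e⁻), Br⁻ (Z=35, 36 e⁻), I⁻ (Z=53, 54 e⁻). Ti⁴⁺ < Zr⁴⁺ (same group, period 4 vs 5); Zr⁴⁺ < Y³⁺ (both 36 e⁻, Z=40>39); Y³⁺ < Sr²⁺ (both 36 e⁻, Z=39>38); Sr²⁺ < Rb⁺ (isoelectronic, higher Z=38 is smaller); Rb⁺ < Br⁻ (isoelectronic, higher Z=37 is smaller); Br⁻ < I⁻ (same group, 1 shell fewer).
That gives Ti⁴⁺ < Zr⁴⁺ < Y³⁺ < Sr²⁺ < Rb⁺ < Br⁻ < I⁻. From the largest end, number 6 is Zr⁴⁺.

Zr⁴⁺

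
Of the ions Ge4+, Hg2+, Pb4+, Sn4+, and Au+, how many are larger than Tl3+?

2

Electron counts and nuclear charges: Ge4+: 28 e⁻, Z=32, Sn4+: 46 e⁻, Z=50, Pb4+: 78 e⁻, Z=82, Tl3+: 78 e⁻, Z=81, Hg2+: 78 e⁻, Z=80, Au+: 78 e⁻, Z=79. Ge4+ < Sn4+ (same group, period 4 vs 5); Sn4+ < Pb4+ (same group, period 5 vs 6); Pb4+ < Tl3+ (both 78 e⁻, Z=82>81); Tl3+ < Hg2+ (isoelectronic, higher Z=81 is smaller); Hg2+ < Au+ (both 78 e⁻, Z=80>79).
Overall: Ge4+ < Sn4+ < Pb4+ < Tl3+ < Hg2+ < Au+. Tl3+ has 3 below it and 2 above. Count: 2.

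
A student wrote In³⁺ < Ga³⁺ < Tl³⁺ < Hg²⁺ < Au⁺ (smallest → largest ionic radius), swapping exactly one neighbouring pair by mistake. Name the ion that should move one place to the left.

Ga³⁺

Scanning neighbour by neighbour, only In³⁺/Ga³⁺ violates a trend: both in group 13 with the same charge; Ga³⁺ (period 4) has the smaller radius. That makes Ga³⁺ the one sitting a position late relative to where it belongs.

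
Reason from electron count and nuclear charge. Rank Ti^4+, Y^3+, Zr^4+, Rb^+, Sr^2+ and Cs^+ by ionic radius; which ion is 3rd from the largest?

Sr^2+

Work out protons and electrons: Ti^4+: 18 e⁻, Z=22, Zr^4+: 36 e⁻, Z=40, Y^3+: 36 e⁻, Z=39, Sr^2+: 36 e⁻, Z=38, Rb^+: 36 e⁻, Z=37, Cs^+: 54 e⁻, Z=55. Ti^4+ < Zr^4+ (same group, period 4 vs 5); Zr^4+ < Y^3+ (both 36 e⁻, Z=40>39); Y^3+ < Sr^2+ (isoelectronic, higher Z=39 is smaller); Sr^2+ < Rb^+ (isoelectronic, higher Z=38 is smaller); Rb^+ < Cs^+ (same group, period 5 vs 6).
So the order is Ti^4+ < Zr^4+ < Y^3+ < Sr^2+ < Rb^+ < Cs^+; the 3rd-largest ion is Sr^2+.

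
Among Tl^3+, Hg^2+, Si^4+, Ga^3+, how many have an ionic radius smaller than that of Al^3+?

1

Si^4+: 10 e⁻, Z=14, Al^3+: 10 e⁻, Z=13, Ga^3+: 28 e⁻, Z=31, Tl^3+: 78 e⁻, Z=81, Hg^2+: 78 e⁻, Z=80. Si^4+ < Al^3+ (isoelectronic, higher Z=14 is smaller); Al^3+ < Ga^3+ (same group, period 3 vs 4); Ga^3+ < Tl^3+ (same group, 2 shells fewer); Tl^3+ < Hg^2+ (isoelectronic, higher Z=81 is smaller).
Overall: Si^4+ < Al^3+ < Ga^3+ < Tl^3+ < Hg^2+. Al^3+ has 1 below it and 3 above. Count: 1.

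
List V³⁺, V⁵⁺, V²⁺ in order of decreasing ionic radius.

V²⁺ > V³⁺ > V⁵⁺

These are all V ions. Removing more electrons (higher positive charge) pulls the remaining electrons in closer, so V⁵⁺ is smallest and V²⁺ is largest.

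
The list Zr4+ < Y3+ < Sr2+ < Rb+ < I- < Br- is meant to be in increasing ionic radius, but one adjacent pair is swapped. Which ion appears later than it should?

Scanning neighbour by neighbour, only I-/Br- violates a trend: Br- and I- are in one column with the same charge; the lighter period-4 ion has one fewer shell and is smaller. That makes Br- the one sitting a position late relative to where it belongs.

Br-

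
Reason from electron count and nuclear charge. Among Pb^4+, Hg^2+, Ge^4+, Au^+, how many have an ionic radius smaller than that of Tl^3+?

Work out protons and electrons: Ge^4+ has 28 e⁻ (Z=32), Pb^4+ has 78 e⁻ (Z=82), Tl^3+ has 78 e⁻ (Z=81), Hg^2+ has 78 e⁻ (Z=80), Au^+ has 78 e⁻ (Z=79). Ge^4+ < Pb^4+ (same group, 2 shells fewer); Pb^4+ < Tl^3+ (both 78 e⁻, Z=82>81); Tl^3+ < Hg^2+ (isoelectronic, higher Z=81 is smaller); Hg^2+ < Au^+ (both 78 e⁻, Z=80>79).
Placing each against Tl^3+: smaller — Ge^4+, Pb^4+; larger — Hg^2+, Au^+. Count: 2.

2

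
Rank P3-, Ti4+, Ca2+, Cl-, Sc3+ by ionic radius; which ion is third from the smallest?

Each ion has 18 electrons. The ranking follows nuclear charge in reverse — greater Z gives a smaller radius. Ti4+ (Z=22), Sc3+ (Z=21), Ca2+ (Z=20), Cl- (Z=17), P3- (Z=15).
That gives Ti4+ < Sc3+ < Ca2+ < Cl- < P3-. From the smallest end, number 3 is Ca2+.

Ca2+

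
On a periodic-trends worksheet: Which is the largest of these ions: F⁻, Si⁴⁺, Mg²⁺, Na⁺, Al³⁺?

Each ion has 10 electrons. The ranking follows nuclear charge in reverse — greater Z gives a smaller radius. Si⁴⁺ (Z=14), Al³⁺ (Z=13), Mg²⁺ (Z=12), Na⁺ (Z=11), F⁻ (Z=9).

F⁻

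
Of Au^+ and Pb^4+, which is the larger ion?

Au^+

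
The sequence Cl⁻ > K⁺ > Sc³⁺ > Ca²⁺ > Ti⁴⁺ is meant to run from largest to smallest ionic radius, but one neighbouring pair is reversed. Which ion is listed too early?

Compare adjacent ions: both have 18 electrons but Z(Sc)=21 > Z(Ca)=20, so Sc³⁺ should be the smaller of the two — yet in this decreasing list Sc³⁺ sits before Ca²⁺. Nothing else is reversed, so Sc³⁺ should move one place to the right.

Sc³⁺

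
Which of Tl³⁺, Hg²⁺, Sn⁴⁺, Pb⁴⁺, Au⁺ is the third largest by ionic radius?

First list Z and electron count for each: Sn⁴⁺ has 46 e⁻ (Z=50), Pb⁴⁺ has 78 e⁻ (Z=82), Tl³⁺ has 78 e⁻ (Z=81), Hg²⁺ has 78 e⁻ (Z=80), Au⁺ has 78 e⁻ (Z=79). Sn⁴⁺ < Pb⁴⁺ (same group, 1 shell fewer); Pb⁴⁺ < Tl³⁺ (isoelectronic, higher Z=82 is smaller); Tl³⁺ < Hg²⁺ (both 78 e⁻, Z=81>80); Hg²⁺ < Au⁺ (both 78 e⁻, Z=80>79).
That gives Sn⁴⁺ < Pb⁴⁺ < Tl³⁺ < Hg²⁺ < Au⁺. From the largest end, number 3 is Tl³⁺.

Tl³⁺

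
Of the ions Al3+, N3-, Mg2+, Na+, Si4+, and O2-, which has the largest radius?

All of these have 10 electrons (isoelectronic). With the same electron cloud, the ion with the most protons pulls it in tightest. Nuclear charges: Si4+ (Z=14), Al3+ (Z=13), Mg2+ (Z=12), Na+ (Z=11), O2- (Z=8), N3- (Z=7). Highest Z is smallest.

N3-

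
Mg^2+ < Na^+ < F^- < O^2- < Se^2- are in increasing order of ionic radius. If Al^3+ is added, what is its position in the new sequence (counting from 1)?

1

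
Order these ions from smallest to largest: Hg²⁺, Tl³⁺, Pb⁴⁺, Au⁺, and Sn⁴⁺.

Sn⁴⁺ < Pb⁴⁺ < Tl³⁺ < Hg²⁺ < Au⁺

First list Z and electron count for each: Sn⁴⁺ has 46 e⁻ (Z=50), Pb⁴⁺ has 78 e⁻ (Z=82), Tl³⁺ has 78 e⁻ (Z=81), Hg²⁺ has 78 e⁻ (Z=80), Au⁺ has 78 e⁻ (Z=79). Sn⁴⁺ < Pb⁴⁺ (same group, 1 shell fewer); Pb⁴⁺ < Tl³⁺ (both 78 e⁻, Z=82>81); Tl³⁺ < Hg²⁺ (both 78 e⁻, Z=81>80); Hg²⁺ < Au⁺ (isoelectronic, higher Z=80 is smaller).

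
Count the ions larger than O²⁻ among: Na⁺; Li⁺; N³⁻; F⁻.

1

Electron counts and nuclear charges: Li⁺ (Z=3, 2 e⁻), Na⁺ (Z=11, 10 e⁻), F⁻ (Z=9, 10 e⁻), O²⁻ (Z=8, 10 e⁻), N³⁻ (Z=7, 10 e⁻). Li⁺ < Na⁺ (same group, 1 shell fewer); Na⁺ < F⁻ (isoelectronic, higher Z=11 is smaller); F⁻ < O²⁻ (both 10 e⁻, Z=9>8); O²⁻ < N³⁻ (both 10 e⁻, Z=8>7).
Placing each against O²⁻: smaller — Li⁺, Na⁺, F⁻; larger — N³⁻. That's 1.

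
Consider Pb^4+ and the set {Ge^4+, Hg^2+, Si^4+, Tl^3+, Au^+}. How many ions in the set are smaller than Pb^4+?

2

Electron counts and nuclear charges: Si^4+ (Z=14, 10 e⁻), Ge^4+ (Z=32, 28 e⁻), Pb^4+ (Z=82, 78 e⁻), Tl^3+ (Z=81, 78 e⁻), Hg^2+ (Z=80, 78 e⁻), Au^+ (Z=79, 78 e⁻). Si^4+ < Ge^4+ (same group, 1 shell fewer); Ge^4+ < Pb^4+ (same group, 2 shells fewer); Pb^4+ < Tl^3+ (both 78 e⁻, Z=82>81); Tl^3+ < Hg^2+ (isoelectronic, higher Z=81 is smaller); Hg^2+ < Au^+ (both 78 e⁻, Z=80>79).
Relative to Pb^4+, the ions that are smaller are Si^4+, Ge^4+. Count: 2.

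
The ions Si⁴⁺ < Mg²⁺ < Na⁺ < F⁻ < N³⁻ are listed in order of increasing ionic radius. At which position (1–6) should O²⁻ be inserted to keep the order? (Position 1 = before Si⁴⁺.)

5

These species are isoelectronic with 10 electrons. The only difference is the number of protons: Si⁴⁺ (Z=14), Mg²⁺ (Z=12), Na⁺ (Z=11), F⁻ (Z=9), O²⁻ (Z=8), N³⁻ (Z=7). The strongest nuclear pull (Si⁴⁺) gives the smallest ion.
Putting O²⁻ in gives Si⁴⁺ < Mg²⁺ < Na⁺ < F⁻ < O²⁻ < N³⁻; it lands at slot 5.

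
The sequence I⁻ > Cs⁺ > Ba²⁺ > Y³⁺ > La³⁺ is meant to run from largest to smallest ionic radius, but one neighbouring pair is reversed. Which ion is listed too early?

Check each adjacent pair. Y³⁺ and La³⁺ are reversed: Y³⁺ and La³⁺ are in one column with the same charge; the lighter period-5 ion has one fewer shell and is smaller. No other neighbouring pair contradicts the periodic trends, so Y³⁺ is the ion listed too early.

Y³⁺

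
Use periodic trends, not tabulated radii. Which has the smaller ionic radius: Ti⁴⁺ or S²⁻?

Ti⁴⁺

Isoelectronic series (18 e⁻ each). Size is set by nuclear charge: more protons means a smaller ion. Ti⁴⁺ (Z=22), S²⁻ (Z=16).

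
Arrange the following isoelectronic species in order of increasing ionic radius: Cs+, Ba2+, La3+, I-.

La3+ < Ba2+ < Cs+ < I-

These species are isoelectronic with 54 electrons. The only difference is the number of protons: La3+ (Z=57), Ba2+ (Z=56), Cs+ (Z=55), I- (Z=53). The strongest nuclear pull (La3+) gives the smallest ion.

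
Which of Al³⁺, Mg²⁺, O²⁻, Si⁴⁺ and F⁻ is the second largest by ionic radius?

F⁻

These species are isoelectronic with 10 electrons. The only difference is the number of protons: Si⁴⁺ (Z=14), Al³⁺ (Z=13), Mg²⁺ (Z=12), F⁻ (Z=9), O²⁻ (Z=8). The strongest nuclear pull (Si⁴⁺) gives the smallest ion.
So the order is Si⁴⁺ < Al³⁺ < Mg²⁺ < F⁻ < O²⁻; the 2nd-largest ion is F⁻.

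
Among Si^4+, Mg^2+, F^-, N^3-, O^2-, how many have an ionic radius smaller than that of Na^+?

Isoelectronic series (10 e⁻ each). Size is set by nuclear charge: more protons means a smaller ion. Si^4+ (Z=14), Mg^2+ (Z=12), Na^+ (Z=11), F^- (Z=9), O^2- (Z=8), N^3- (Z=7).
Relative to Na^+, the ions that are smaller are Si^4+, Mg^2+. Count: 2.

2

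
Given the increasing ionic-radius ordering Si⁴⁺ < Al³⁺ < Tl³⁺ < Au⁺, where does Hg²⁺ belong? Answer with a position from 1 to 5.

First list Z and electron count for each: Si⁴⁺ has 10 e⁻ (Z=14), Al³⁺ has 10 e⁻ (Z=13), Tl³⁺ has 78 e⁻ (Z=81), Hg²⁺ has 78 e⁻ (Z=80), Au⁺ has 78 e⁻ (Z=79). Si⁴⁺ < Al³⁺ (isoelectronic, higher Z=14 is smaller); Al³⁺ < Tl³⁺ (same group, 3 shells fewer); Tl³⁺ < Hg²⁺ (isoelectronic, higher Z=81 is smaller); Hg²⁺ < Au⁺ (both 78 e⁻, Z=80>79).
Merged order: Si⁴⁺ < Al³⁺ < Tl³⁺ < Hg²⁺ < Au⁺ — Hg²⁺ is number 4.

4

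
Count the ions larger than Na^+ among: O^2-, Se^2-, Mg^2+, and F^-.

3

First list Z and electron count for each: Mg^2+ has 10 e⁻ (Z=12), Na^+ has 10 e⁻ (Z=11), F^- has 10 e⁻ (Z=9), O^2- has 10 e⁻ (Z=8), Se^2- has 36 e⁻ (Z=34). Mg^2+ < Na^+ (isoelectronic, higher Z=12 is smaller); Na^+ < F^- (isoelectronic, higher Z=11 is smaller); F^- < O^2- (both 10 e⁻, Z=9>8); O^2- < Se^2- (same group, 2 shells fewer).
Placing each against Na^+: smaller — Mg^2+; larger — F^-, O^2-, Se^2-. So 3 are larger.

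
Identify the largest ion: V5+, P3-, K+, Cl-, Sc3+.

P3-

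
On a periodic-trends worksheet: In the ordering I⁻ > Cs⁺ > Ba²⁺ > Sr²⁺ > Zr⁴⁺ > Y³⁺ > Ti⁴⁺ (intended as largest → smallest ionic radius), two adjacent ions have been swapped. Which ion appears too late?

Compare adjacent ions: Zr⁴⁺ and Y³⁺ share 36 electrons; the higher nuclear charge on Zr (Z=40) contracts it more, so Zr⁴⁺ < Y³⁺ — yet in this decreasing list Zr⁴⁺ sits before Y³⁺. Nothing else is reversed, so Y³⁺ should move one place to the left.

Y³⁺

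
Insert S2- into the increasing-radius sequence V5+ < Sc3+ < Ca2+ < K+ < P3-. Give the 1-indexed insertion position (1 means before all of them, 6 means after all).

5

All of these have 18 electrons (isoelectronic). With the same electron cloud, the ion with the most protons pulls it in tightest. Nuclear charges: V5+ (Z=23), Sc3+ (Z=21), Ca2+ (Z=20), K+ (Z=19), S2- (Z=16), P3- (Z=15). Highest Z is smallest.
With S2- included the full order is V5+ < Sc3+ < Ca2+ < K+ < S2- < P3-, so it takes position 5.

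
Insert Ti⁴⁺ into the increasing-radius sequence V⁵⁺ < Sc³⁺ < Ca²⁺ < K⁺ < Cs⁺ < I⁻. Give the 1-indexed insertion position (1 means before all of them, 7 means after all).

2

Electron counts and nuclear charges: V⁵⁺ has 18 e⁻ (Z=23), Ti⁴⁺ has 18 e⁻ (Z=22), Sc³⁺ has 18 e⁻ (Z=21), Ca²⁺ has 18 e⁻ (Z=20), K⁺ has 18 e⁻ (Z=19), Cs⁺ has 54 e⁻ (Z=55), I⁻ has 54 e⁻ (Z=53). V⁵⁺ < Ti⁴⁺ (both 18 e⁻, Z=23>22); Ti⁴⁺ < Sc³⁺ (isoelectronic, higher Z=22 is smaller); Sc³⁺ < Ca²⁺ (isoelectronic, higher Z=21 is smaller); Ca²⁺ < K⁺ (both 18 e⁻, Z=20>19); K⁺ < Cs⁺ (same group, 2 shells fewer); Cs⁺ < I⁻ (both 54 e⁻, Z=55>53).
Putting Ti⁴⁺ in gives V⁵⁺ < Ti⁴⁺ < Sc³⁺ < Ca²⁺ < K⁺ < Cs⁺ < I⁻; it lands at slot 2.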